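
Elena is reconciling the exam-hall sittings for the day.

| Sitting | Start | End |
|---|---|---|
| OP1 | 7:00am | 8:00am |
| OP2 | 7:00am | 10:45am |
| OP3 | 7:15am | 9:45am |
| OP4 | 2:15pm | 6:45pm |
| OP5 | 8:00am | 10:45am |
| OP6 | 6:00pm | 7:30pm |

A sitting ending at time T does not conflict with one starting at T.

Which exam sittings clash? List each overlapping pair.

OP1 & OP2, OP1 & OP3, OP2 & OP3, OP2 & OP5, OP3 & OP5, OP4 & OP6

Sorted by start: OP1, OP2, OP3, OP5, OP4, OP6.
OP2 starts before OP1 ends → OP1 and OP2 overlap.
OP3 starts before OP1 ends → OP1 and OP3 overlap.
OP5 starts exactly when OP1 ends (back-to-back, no overlap), so OP1 has no further overlaps.
OP3 starts before OP2 ends → OP2 and OP3 overlap.
OP5 starts before OP2 ends → OP2 and OP5 overlap.
OP4 starts after OP2 ends, so OP2 has no further overlaps.
OP5 starts before OP3 ends → OP3 and OP5 overlap.
OP4 starts after OP3 ends, so OP3 has no further overlaps.
OP4 starts after OP5 ends, so OP5 has no further overlaps.
OP6 starts before OP4 ends → OP4 and OP6 overlap.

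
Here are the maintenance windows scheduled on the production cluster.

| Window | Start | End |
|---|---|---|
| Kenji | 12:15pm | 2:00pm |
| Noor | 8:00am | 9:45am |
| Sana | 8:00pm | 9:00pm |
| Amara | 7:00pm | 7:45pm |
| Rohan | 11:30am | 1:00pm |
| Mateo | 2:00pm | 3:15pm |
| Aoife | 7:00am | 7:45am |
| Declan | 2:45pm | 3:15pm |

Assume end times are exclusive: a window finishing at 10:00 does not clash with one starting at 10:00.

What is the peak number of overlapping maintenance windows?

2

Walk through starts and ends in time order (an end at T is processed before a start at T):
7:00am start Aoife → 1
7:45am end Aoife → 0
8:00am start Noor → 1
9:45am end Noor → 0
11:30am start Rohan → 1
12:15pm start Kenji → 2
1:00pm end Rohan → 1
2:00pm end Kenji → 0
2:00pm start Mateo → 1
2:45pm start Declan → 2
3:15pm end Declan → 1
3:15pm end Mateo → 0
7:00pm start Amara → 1
7:45pm end Amara → 0
8:00pm start Sana → 1
9:00pm end Sana → 0
Peak is 2, at 12:15pm (Kenji, Rohan).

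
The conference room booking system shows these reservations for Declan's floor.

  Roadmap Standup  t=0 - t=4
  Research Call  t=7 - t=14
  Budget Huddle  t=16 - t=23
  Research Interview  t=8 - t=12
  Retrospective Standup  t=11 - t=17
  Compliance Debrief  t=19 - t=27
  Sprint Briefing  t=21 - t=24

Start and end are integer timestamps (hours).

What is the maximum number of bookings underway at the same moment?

3

Walk through starts and ends in time order (an end at T is processed before a start at T):
t=0 start Roadmap Standup → 1
t=4 end Roadmap Standup → 0
t=7 start Research Call → 1
t=8 start Research Interview → 2
t=11 start Retrospective Standup → 3
t=12 end Research Interview → 2
t=14 end Research Call → 1
t=16 start Budget Huddle → 2
t=17 end Retrospective Standup → 1
t=19 start Compliance Debrief → 2
t=21 start Sprint Briefing → 3
t=23 end Budget Huddle → 2
t=24 end Sprint Briefing → 1
t=27 end Compliance Debrief → 0
Peak is 3, at t=11 (Research Call, Research Interview, Retrospective Standup).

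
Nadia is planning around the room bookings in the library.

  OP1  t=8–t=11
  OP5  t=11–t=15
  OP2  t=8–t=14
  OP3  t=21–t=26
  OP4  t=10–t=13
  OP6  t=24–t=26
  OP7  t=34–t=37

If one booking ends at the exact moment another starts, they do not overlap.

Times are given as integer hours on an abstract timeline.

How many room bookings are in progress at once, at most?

Sort all start/end points and keep a running count:
t=8 start OP1 → 1
t=8 start OP2 → 2
t=10 start OP4 → 3
t=11 end OP1 → 2
t=11 start OP5 → 3
t=13 end OP4 → 2
t=14 end OP2 → 1
t=15 end OP5 → 0
t=21 start OP3 → 1
t=24 start OP6 → 2
t=26 end OP3 → 1
t=26 end OP6 → 0
t=34 start OP7 → 1
t=37 end OP7 → 0
Peak is 3, at t=10 (OP1, OP2, OP4).

3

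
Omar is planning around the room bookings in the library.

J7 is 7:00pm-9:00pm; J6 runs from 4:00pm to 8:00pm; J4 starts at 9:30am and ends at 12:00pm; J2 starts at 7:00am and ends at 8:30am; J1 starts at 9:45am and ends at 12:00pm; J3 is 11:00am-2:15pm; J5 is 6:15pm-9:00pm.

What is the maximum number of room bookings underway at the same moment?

Sort all start/end points and keep a running count:
7:00am start J2 → 1
8:30am end J2 → 0
9:30am start J4 → 1
9:45am start J1 → 2
11:00am start J3 → 3
12:00pm end J1 → 2
12:00pm end J4 → 1
2:15pm end J3 → 0
4:00pm start J6 → 1
6:15pm start J5 → 2
7:00pm start J7 → 3
8:00pm end J6 → 2
9:00pm end J5 → 1
9:00pm end J7 → 0
Peak is 3, at 11:00am (J1, J3, J4).

3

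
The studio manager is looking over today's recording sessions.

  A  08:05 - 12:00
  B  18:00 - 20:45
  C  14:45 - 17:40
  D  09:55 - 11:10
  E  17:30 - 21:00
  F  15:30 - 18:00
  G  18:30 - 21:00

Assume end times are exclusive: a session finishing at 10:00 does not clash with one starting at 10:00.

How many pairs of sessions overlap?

7

Sorted by start: A, D, C, F, E, B, G.
D starts before A ends → A and D overlap.
C starts after A ends, so A has no further overlaps.
C starts after D ends, so D has no further overlaps.
F starts before C ends → C and F overlap.
E starts before C ends → C and E overlap.
B starts after C ends, so C has no further overlaps.
E starts before F ends → F and E overlap.
B starts exactly when F ends (back-to-back, no overlap), so F has no further overlaps.
B starts before E ends → E and B overlap.
G starts before E ends → E and G overlap.
G starts before B ends → B and G overlap.
Overlapping pairs: A & D, B & E, B & G, C & E, C & F, E & F, E & G — 7 in total.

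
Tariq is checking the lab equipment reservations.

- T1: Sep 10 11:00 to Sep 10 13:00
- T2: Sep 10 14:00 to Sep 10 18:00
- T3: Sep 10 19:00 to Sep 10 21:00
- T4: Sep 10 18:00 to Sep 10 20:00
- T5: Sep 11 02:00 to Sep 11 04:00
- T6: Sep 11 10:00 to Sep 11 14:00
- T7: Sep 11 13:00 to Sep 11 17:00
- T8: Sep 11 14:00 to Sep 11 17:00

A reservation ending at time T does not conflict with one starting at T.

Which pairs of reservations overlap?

T3 & T4, T6 & T7, T7 & T8

Check each pair: they overlap iff neither finishes before the other starts.
Sorted by start: T1, T2, T4, T3, T5, T6, T7, T8.
T2 starts after T1 ends, so nothing later overlaps T1 either.
T4 starts exactly when T2 ends (back-to-back, no overlap), so nothing later overlaps T2 either.
T3 starts before T4 ends → T4 and T3 overlap.
T5 starts after T4 ends, so nothing later overlaps T4 either.
T5 starts after T3 ends, so nothing later overlaps T3 either.
T6 starts after T5 ends, so nothing later overlaps T5 either.
T7 starts before T6 ends → T6 and T7 overlap.
T8 starts exactly when T6 ends (back-to-back, no overlap).
T8 starts before T7 ends → T7 and T8 overlap.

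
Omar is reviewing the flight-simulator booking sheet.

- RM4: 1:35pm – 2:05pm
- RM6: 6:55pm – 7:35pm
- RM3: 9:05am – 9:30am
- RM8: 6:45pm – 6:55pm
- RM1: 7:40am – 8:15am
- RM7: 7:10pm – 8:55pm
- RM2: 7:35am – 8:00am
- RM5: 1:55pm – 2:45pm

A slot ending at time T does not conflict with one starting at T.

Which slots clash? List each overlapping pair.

Two intervals overlap when each starts before the other ends.
Sorted by start: RM2, RM1, RM3, RM4, RM5, RM8, RM6, RM7.
RM1 starts before RM2 ends → RM2 and RM1 overlap.
RM3 starts after RM2 ends, so RM2 has no further overlaps.
RM3 starts after RM1 ends, so RM1 has no further overlaps.
RM4 starts after RM3 ends, so RM3 has no further overlaps.
RM5 starts before RM4 ends → RM4 and RM5 overlap.
RM8 starts after RM4 ends, so RM4 has no further overlaps.
RM8 starts after RM5 ends, so RM5 has no further overlaps.
RM6 starts exactly when RM8 ends (back-to-back, no overlap), so RM8 has no further overlaps.
RM7 starts before RM6 ends → RM6 and RM7 overlap.

RM1 & RM2, RM4 & RM5, RM6 & RM7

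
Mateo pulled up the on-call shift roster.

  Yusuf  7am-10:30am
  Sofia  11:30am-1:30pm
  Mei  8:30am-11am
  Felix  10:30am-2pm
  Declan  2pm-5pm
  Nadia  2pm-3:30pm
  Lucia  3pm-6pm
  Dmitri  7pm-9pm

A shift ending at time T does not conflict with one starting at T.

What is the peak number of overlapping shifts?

Sweep the timeline, counting +1 at each start and −1 at each end (ends before starts at a tie):
7am start Yusuf → 1
8:30am start Mei → 2
10:30am end Yusuf → 1
10:30am start Felix → 2
11am end Mei → 1
11:30am start Sofia → 2
1:30pm end Sofia → 1
2pm end Felix → 0
2pm start Declan → 1
2pm start Nadia → 2
3pm start Lucia → 3
3:30pm end Nadia → 2
5pm end Declan → 1
6pm end Lucia → 0
7pm start Dmitri → 1
9pm end Dmitri → 0
Peak is 3, at 3pm (Declan, Lucia, Nadia).

3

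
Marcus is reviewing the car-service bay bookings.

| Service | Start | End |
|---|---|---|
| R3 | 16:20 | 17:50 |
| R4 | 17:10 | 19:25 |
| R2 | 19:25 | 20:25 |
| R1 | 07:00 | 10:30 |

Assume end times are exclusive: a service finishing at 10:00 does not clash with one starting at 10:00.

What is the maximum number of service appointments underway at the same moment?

Sweep the timeline, counting +1 at each start and −1 at each end (ends before starts at a tie):
07:00 start R1 → 1
10:30 end R1 → 0
16:20 start R3 → 1
17:10 start R4 → 2
17:50 end R3 → 1
19:25 end R4 → 0
19:25 start R2 → 1
20:25 end R2 → 0
Peak is 2, at 17:10 (R3, R4).

2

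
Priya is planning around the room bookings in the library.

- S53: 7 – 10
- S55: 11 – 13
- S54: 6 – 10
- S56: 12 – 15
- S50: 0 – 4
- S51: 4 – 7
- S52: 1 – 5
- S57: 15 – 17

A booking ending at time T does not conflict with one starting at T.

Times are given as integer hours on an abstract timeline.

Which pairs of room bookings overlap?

S50 & S52, S51 & S52, S51 & S54, S53 & S54, S55 & S56

Check each pair: they overlap iff neither finishes before the other starts.
Sorted by start: S50, S52, S51, S54, S53, S55, S56, S57.
S52 starts before S50 ends → S50 and S52 overlap.
S51 starts exactly when S50 ends (back-to-back, no overlap), so nothing later overlaps S50 either.
S51 starts before S52 ends → S52 and S51 overlap.
S54 starts after S52 ends, so nothing later overlaps S52 either.
S54 starts before S51 ends → S51 and S54 overlap.
S53 starts exactly when S51 ends (back-to-back, no overlap), so nothing later overlaps S51 either.
S53 starts before S54 ends → S54 and S53 overlap.
S55 starts after S54 ends, so nothing later overlaps S54 either.
S55 starts after S53 ends, so nothing later overlaps S53 either.
S56 starts before S55 ends → S55 and S56 overlap.
S57 starts after S55 ends.
S57 starts exactly when S56 ends (back-to-back, no overlap).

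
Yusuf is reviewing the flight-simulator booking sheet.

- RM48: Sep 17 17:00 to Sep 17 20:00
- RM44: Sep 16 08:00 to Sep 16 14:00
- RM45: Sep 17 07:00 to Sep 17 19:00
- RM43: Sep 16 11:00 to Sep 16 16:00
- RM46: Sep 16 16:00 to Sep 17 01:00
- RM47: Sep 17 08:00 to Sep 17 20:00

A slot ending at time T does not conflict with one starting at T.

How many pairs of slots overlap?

4

Sorted by start: RM44, RM43, RM46, RM45, RM47, RM48.
RM43 starts before RM44 ends → RM44 and RM43 overlap.
RM46 starts after RM44 ends; RM44 is clear from here.
RM46 starts exactly when RM43 ends (back-to-back, no overlap); RM43 is clear from here.
RM45 starts after RM46 ends; RM46 is clear from here.
RM47 starts before RM45 ends → RM45 and RM47 overlap.
RM48 starts before RM45 ends → RM45 and RM48 overlap.
RM48 starts before RM47 ends → RM47 and RM48 overlap.
Overlapping pairs: RM43 & RM44, RM45 & RM47, RM45 & RM48, RM47 & RM48 — 4 in total.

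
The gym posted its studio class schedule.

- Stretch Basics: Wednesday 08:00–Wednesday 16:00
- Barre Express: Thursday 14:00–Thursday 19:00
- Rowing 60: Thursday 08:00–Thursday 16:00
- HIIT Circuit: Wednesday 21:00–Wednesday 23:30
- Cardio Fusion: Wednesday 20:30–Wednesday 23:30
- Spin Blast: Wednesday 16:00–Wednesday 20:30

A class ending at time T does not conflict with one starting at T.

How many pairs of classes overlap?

Sorted by start: Stretch Basics, Spin Blast, Cardio Fusion, HIIT Circuit, Rowing 60, Barre Express.
Spin Blast starts exactly when Stretch Basics ends (back-to-back, no overlap) — done with Stretch Basics.
Cardio Fusion starts exactly when Spin Blast ends (back-to-back, no overlap) — done with Spin Blast.
HIIT Circuit starts before Cardio Fusion ends → Cardio Fusion and HIIT Circuit overlap.
Rowing 60 starts after Cardio Fusion ends — done with Cardio Fusion.
Rowing 60 starts after HIIT Circuit ends — done with HIIT Circuit.
Barre Express starts before Rowing 60 ends → Rowing 60 and Barre Express overlap.
Overlapping pairs: Barre Express & Rowing 60, Cardio Fusion & HIIT Circuit — 2 in total.

2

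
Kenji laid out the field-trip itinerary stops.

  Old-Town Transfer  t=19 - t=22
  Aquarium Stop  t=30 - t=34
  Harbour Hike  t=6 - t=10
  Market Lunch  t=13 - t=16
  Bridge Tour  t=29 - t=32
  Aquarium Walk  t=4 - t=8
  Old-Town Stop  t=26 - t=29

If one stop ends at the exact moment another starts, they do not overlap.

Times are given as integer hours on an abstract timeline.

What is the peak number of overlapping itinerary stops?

Walk through starts and ends in time order (an end at T is processed before a start at T):
t=4 start Aquarium Walk → 1
t=6 start Harbour Hike → 2
t=8 end Aquarium Walk → 1
t=10 end Harbour Hike → 0
t=13 start Market Lunch → 1
t=16 end Market Lunch → 0
t=19 start Old-Town Transfer → 1
t=22 end Old-Town Transfer → 0
t=26 start Old-Town Stop → 1
t=29 end Old-Town Stop → 0
t=29 start Bridge Tour → 1
t=30 start Aquarium Stop → 2
t=32 end Bridge Tour → 1
t=34 end Aquarium Stop → 0
Peak is 2, at t=6 (Aquarium Walk, Harbour Hike).

2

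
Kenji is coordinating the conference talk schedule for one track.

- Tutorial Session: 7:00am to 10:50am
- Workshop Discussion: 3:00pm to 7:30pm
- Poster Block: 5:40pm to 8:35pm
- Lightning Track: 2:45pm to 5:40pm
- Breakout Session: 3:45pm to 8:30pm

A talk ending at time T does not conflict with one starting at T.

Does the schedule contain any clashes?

Yes

Sorted by start: Tutorial Session, Lightning Track, Workshop Discussion, Breakout Session, Poster Block.
Lightning Track starts after Tutorial Session ends — done with Tutorial Session.
Workshop Discussion starts before Lightning Track ends → Lightning Track and Workshop Discussion overlap.
That's a conflict, so the schedule is not conflict-free.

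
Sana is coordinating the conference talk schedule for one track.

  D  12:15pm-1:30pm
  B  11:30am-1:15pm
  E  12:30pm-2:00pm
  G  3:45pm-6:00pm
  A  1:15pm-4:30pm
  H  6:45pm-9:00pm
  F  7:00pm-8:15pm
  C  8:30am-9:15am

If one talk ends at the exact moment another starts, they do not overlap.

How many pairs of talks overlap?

Sorted by start: C, B, D, E, A, G, H, F.
B starts after C ends, so nothing later overlaps C either.
D starts before B ends → B and D overlap.
E starts before B ends → B and E overlap.
A starts exactly when B ends (back-to-back, no overlap), so nothing later overlaps B either.
E starts before D ends → D and E overlap.
A starts before D ends → D and A overlap.
G starts after D ends, so nothing later overlaps D either.
A starts before E ends → E and A overlap.
G starts after E ends, so nothing later overlaps E either.
G starts before A ends → A and G overlap.
H starts after A ends, so nothing later overlaps A either.
H starts after G ends, so nothing later overlaps G either.
F starts before H ends → H and F overlap.
Overlapping pairs: A & D, A & E, A & G, B & D, B & E, D & E, F & H — 7 in total.

7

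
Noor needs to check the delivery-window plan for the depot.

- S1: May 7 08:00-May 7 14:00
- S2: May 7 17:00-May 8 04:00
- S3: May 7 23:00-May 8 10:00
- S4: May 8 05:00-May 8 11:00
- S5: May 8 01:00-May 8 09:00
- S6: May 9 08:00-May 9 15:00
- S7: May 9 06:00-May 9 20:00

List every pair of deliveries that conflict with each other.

Sorted by start: S1, S2, S3, S5, S4, S7, S6.
S2 starts after S1 ends, so nothing later overlaps S1 either.
S3 starts before S2 ends → S2 and S3 overlap.
S5 starts before S2 ends → S2 and S5 overlap.
S4 starts after S2 ends, so nothing later overlaps S2 either.
S5 starts before S3 ends → S3 and S5 overlap.
S4 starts before S3 ends → S3 and S4 overlap.
S7 starts after S3 ends, so nothing later overlaps S3 either.
S4 starts before S5 ends → S5 and S4 overlap.
S7 starts after S5 ends, so nothing later overlaps S5 either.
S7 starts after S4 ends, so nothing later overlaps S4 either.
S6 starts before S7 ends → S7 and S6 overlap.

S2 & S3, S2 & S5, S3 & S4, S3 & S5, S4 & S5, S6 & S7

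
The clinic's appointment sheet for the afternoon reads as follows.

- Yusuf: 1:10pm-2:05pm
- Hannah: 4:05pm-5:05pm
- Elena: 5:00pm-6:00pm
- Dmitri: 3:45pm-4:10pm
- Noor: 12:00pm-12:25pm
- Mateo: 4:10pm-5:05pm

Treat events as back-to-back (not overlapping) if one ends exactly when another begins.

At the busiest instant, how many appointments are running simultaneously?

Sort all start/end points and keep a running count:
12:00pm start Noor → 1
12:25pm end Noor → 0
1:10pm start Yusuf → 1
2:05pm end Yusuf → 0
3:45pm start Dmitri → 1
4:05pm start Hannah → 2
4:10pm end Dmitri → 1
4:10pm start Mateo → 2
5:00pm start Elena → 3
5:05pm end Hannah → 2
5:05pm end Mateo → 1
6:00pm end Elena → 0
Peak is 3, at 5:00pm (Elena, Hannah, Mateo).

3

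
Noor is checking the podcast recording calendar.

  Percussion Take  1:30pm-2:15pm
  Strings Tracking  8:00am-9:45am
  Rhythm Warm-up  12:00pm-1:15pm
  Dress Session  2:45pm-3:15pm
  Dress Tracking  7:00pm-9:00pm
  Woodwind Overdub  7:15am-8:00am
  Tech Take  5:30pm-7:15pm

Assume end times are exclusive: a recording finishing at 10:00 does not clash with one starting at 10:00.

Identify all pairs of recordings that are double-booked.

Dress Tracking & Tech Take

Sorted by start: Woodwind Overdub, Strings Tracking, Rhythm Warm-up, Percussion Take, Dress Session, Tech Take, Dress Tracking.
Strings Tracking starts exactly when Woodwind Overdub ends (back-to-back, no overlap) — done with Woodwind Overdub.
Rhythm Warm-up starts after Strings Tracking ends — done with Strings Tracking.
Percussion Take starts after Rhythm Warm-up ends — done with Rhythm Warm-up.
Dress Session starts after Percussion Take ends — done with Percussion Take.
Tech Take starts after Dress Session ends — done with Dress Session.
Dress Tracking starts before Tech Take ends → Tech Take and Dress Tracking overlap.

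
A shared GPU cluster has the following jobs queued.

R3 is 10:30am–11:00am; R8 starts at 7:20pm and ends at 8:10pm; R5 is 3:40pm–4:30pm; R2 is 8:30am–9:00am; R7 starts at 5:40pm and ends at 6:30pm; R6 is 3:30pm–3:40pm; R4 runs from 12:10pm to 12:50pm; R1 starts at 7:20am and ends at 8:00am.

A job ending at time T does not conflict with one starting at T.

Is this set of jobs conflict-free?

Sorted by start: R1, R2, R3, R4, R6, R5, R7, R8.
R2 starts after R1 ends; R1 is clear from here.
R3 starts after R2 ends; R2 is clear from here.
R4 starts after R3 ends; R3 is clear from here.
R6 starts after R4 ends; R4 is clear from here.
R5 starts exactly when R6 ends (back-to-back, no overlap); R6 is clear from here.
R7 starts after R5 ends; R5 is clear from here.
R8 starts after R7 ends.
Every pair is clear; the schedule has no overlaps.

Yes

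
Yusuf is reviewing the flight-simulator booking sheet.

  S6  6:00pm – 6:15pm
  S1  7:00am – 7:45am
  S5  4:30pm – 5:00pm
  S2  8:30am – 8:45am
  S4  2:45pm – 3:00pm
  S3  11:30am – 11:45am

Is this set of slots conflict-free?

Two intervals overlap when each starts before the other ends.
Sorted by start: S1, S2, S3, S4, S5, S6.
S2 starts after S1 ends, so nothing later overlaps S1 either.
S3 starts after S2 ends, so nothing later overlaps S2 either.
S4 starts after S3 ends, so nothing later overlaps S3 either.
S5 starts after S4 ends, so nothing later overlaps S4 either.
S6 starts after S5 ends.
Every pair is clear; the schedule has no overlaps.

Yes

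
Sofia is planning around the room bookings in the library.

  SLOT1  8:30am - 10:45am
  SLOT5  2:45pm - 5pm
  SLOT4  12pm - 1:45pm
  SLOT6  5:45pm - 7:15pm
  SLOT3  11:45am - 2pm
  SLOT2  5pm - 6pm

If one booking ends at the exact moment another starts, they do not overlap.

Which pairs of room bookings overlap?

Check each pair: they overlap iff neither finishes before the other starts.
Sorted by start: SLOT1, SLOT3, SLOT4, SLOT5, SLOT2, SLOT6.
SLOT3 starts after SLOT1 ends; SLOT1 is clear from here.
SLOT4 starts before SLOT3 ends → SLOT3 and SLOT4 overlap.
SLOT5 starts after SLOT3 ends; SLOT3 is clear from here.
SLOT5 starts after SLOT4 ends; SLOT4 is clear from here.
SLOT2 starts exactly when SLOT5 ends (back-to-back, no overlap); SLOT5 is clear from here.
SLOT6 starts before SLOT2 ends → SLOT2 and SLOT6 overlap.

SLOT2 & SLOT6, SLOT3 & SLOT4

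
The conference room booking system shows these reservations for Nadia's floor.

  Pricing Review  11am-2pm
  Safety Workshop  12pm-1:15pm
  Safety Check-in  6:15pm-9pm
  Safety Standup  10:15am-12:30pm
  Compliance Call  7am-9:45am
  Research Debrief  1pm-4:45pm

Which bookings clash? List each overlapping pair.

Pricing Review & Research Debrief, Pricing Review & Safety Standup, Pricing Review & Safety Workshop, Research Debrief & Safety Workshop, Safety Standup & Safety Workshop

Sorted by start: Compliance Call, Safety Standup, Pricing Review, Safety Workshop, Research Debrief, Safety Check-in.
Safety Standup starts after Compliance Call ends, so nothing later overlaps Compliance Call either.
Pricing Review starts before Safety Standup ends → Safety Standup and Pricing Review overlap.
Safety Workshop starts before Safety Standup ends → Safety Standup and Safety Workshop overlap.
Research Debrief starts after Safety Standup ends, so nothing later overlaps Safety Standup either.
Safety Workshop starts before Pricing Review ends → Pricing Review and Safety Workshop overlap.
Research Debrief starts before Pricing Review ends → Pricing Review and Research Debrief overlap.
Safety Check-in starts after Pricing Review ends.
Research Debrief starts before Safety Workshop ends → Safety Workshop and Research Debrief overlap.
Safety Check-in starts after Safety Workshop ends.
Safety Check-in starts after Research Debrief ends.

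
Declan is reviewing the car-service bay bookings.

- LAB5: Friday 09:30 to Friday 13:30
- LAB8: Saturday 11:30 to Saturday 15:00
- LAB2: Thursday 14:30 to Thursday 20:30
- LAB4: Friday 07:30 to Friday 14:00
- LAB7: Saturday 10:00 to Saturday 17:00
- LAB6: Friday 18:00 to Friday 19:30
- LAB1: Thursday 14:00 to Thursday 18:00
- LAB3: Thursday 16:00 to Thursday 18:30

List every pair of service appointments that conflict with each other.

LAB1 & LAB2, LAB1 & LAB3, LAB2 & LAB3, LAB4 & LAB5, LAB7 & LAB8

Sorted by start: LAB1, LAB2, LAB3, LAB4, LAB5, LAB6, LAB7, LAB8.
LAB2 starts before LAB1 ends → LAB1 and LAB2 overlap.
LAB3 starts before LAB1 ends → LAB1 and LAB3 overlap.
LAB4 starts after LAB1 ends, so LAB1 has no further overlaps.
LAB3 starts before LAB2 ends → LAB2 and LAB3 overlap.
LAB4 starts after LAB2 ends, so LAB2 has no further overlaps.
LAB4 starts after LAB3 ends, so LAB3 has no further overlaps.
LAB5 starts before LAB4 ends → LAB4 and LAB5 overlap.
LAB6 starts after LAB4 ends, so LAB4 has no further overlaps.
LAB6 starts after LAB5 ends, so LAB5 has no further overlaps.
LAB7 starts after LAB6 ends, so LAB6 has no further overlaps.
LAB8 starts before LAB7 ends → LAB7 and LAB8 overlap.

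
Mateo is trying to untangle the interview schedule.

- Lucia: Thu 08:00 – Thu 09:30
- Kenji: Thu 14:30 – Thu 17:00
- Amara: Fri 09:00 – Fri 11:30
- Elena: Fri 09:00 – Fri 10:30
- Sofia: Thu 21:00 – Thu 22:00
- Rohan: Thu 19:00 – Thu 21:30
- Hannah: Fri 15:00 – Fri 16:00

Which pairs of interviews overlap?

Check each pair: they overlap iff neither finishes before the other starts.
Sorted by start: Lucia, Kenji, Rohan, Sofia, Elena, Amara, Hannah.
Kenji starts after Lucia ends, so nothing later overlaps Lucia either.
Rohan starts after Kenji ends, so nothing later overlaps Kenji either.
Sofia starts before Rohan ends → Rohan and Sofia overlap.
Elena starts after Rohan ends, so nothing later overlaps Rohan either.
Elena starts after Sofia ends, so nothing later overlaps Sofia either.
Amara starts before Elena ends → Elena and Amara overlap.
Hannah starts after Elena ends.
Hannah starts after Amara ends.

Amara & Elena, Rohan & Sofia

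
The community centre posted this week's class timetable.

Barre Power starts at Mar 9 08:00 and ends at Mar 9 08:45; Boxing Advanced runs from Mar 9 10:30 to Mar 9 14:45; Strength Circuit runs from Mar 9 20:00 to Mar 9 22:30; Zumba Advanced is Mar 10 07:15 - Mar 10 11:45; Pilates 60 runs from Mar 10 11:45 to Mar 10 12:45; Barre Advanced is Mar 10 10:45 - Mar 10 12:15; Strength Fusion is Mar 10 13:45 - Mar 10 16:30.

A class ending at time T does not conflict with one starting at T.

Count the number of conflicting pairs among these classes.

2

Two intervals overlap when each starts before the other ends.
Sorted by start: Barre Power, Boxing Advanced, Strength Circuit, Zumba Advanced, Barre Advanced, Pilates 60, Strength Fusion.
Boxing Advanced starts after Barre Power ends, so Barre Power has no further overlaps.
Strength Circuit starts after Boxing Advanced ends, so Boxing Advanced has no further overlaps.
Zumba Advanced starts after Strength Circuit ends, so Strength Circuit has no further overlaps.
Barre Advanced starts before Zumba Advanced ends → Zumba Advanced and Barre Advanced overlap.
Pilates 60 starts exactly when Zumba Advanced ends (back-to-back, no overlap), so Zumba Advanced has no further overlaps.
Pilates 60 starts before Barre Advanced ends → Barre Advanced and Pilates 60 overlap.
Strength Fusion starts after Barre Advanced ends.
Strength Fusion starts after Pilates 60 ends.
Overlapping pairs: Barre Advanced & Pilates 60, Barre Advanced & Zumba Advanced — 2 in total.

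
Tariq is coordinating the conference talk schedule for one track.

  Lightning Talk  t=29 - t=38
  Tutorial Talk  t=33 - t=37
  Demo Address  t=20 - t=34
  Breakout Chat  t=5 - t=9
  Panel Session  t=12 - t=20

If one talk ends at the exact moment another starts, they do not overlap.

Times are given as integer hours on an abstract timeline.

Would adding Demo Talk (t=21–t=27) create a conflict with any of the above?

Breakout Chat: ends t=9 at or before Demo Talk starts t=21 → clear.
Panel Session: ends t=20 at or before Demo Talk starts t=21 → clear.
Demo Address: starts t=20 before Demo Talk ends t=27, and ends t=34 after Demo Talk starts t=21 → overlap.
Lightning Talk: starts t=29 at or after Demo Talk ends t=27 → clear.
Tutorial Talk: starts t=33 at or after Demo Talk ends t=27 → clear.
Demo Talk overlaps Demo Address.

Yes — it overlaps Demo Address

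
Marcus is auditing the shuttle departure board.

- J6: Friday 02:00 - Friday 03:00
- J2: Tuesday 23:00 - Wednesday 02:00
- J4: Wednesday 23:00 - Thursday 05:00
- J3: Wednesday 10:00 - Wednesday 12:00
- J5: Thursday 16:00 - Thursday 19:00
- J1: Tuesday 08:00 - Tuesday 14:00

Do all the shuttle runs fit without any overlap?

Sorted by start: J1, J2, J3, J4, J5, J6.
J2 starts after J1 ends; J1 is clear from here.
J3 starts after J2 ends; J2 is clear from here.
J4 starts after J3 ends; J3 is clear from here.
J5 starts after J4 ends; J4 is clear from here.
J6 starts after J5 ends.
Every pair is clear; the schedule has no overlaps.

Yes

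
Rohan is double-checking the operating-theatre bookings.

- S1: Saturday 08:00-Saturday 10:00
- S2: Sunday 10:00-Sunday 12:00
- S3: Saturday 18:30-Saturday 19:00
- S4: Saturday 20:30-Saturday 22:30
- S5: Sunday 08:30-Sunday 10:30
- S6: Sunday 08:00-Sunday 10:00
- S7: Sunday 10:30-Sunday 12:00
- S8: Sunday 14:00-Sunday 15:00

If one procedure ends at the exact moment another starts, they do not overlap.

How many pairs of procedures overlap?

3

Sorted by start: S1, S3, S4, S6, S5, S2, S7, S8.
S3 starts after S1 ends, so S1 has no further overlaps.
S4 starts after S3 ends, so S3 has no further overlaps.
S6 starts after S4 ends, so S4 has no further overlaps.
S5 starts before S6 ends → S6 and S5 overlap.
S2 starts exactly when S6 ends (back-to-back, no overlap), so S6 has no further overlaps.
S2 starts before S5 ends → S5 and S2 overlap.
S7 starts exactly when S5 ends (back-to-back, no overlap), so S5 has no further overlaps.
S7 starts before S2 ends → S2 and S7 overlap.
S8 starts after S2 ends.
S8 starts after S7 ends.
Overlapping pairs: S2 & S5, S2 & S7, S5 & S6 — 3 in total.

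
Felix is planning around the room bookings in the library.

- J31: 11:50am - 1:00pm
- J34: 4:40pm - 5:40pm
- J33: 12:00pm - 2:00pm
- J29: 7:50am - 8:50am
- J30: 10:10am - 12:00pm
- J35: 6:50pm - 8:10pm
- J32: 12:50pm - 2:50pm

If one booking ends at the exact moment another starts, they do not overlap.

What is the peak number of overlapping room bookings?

Walk through starts and ends in time order (an end at T is processed before a start at T):
7:50am start J29 → 1
8:50am end J29 → 0
10:10am start J30 → 1
11:50am start J31 → 2
12:00pm end J30 → 1
12:00pm start J33 → 2
12:50pm start J32 → 3
1:00pm end J31 → 2
2:00pm end J33 → 1
2:50pm end J32 → 0
4:40pm start J34 → 1
5:40pm end J34 → 0
6:50pm start J35 → 1
8:10pm end J35 → 0
Peak is 3, at 12:50pm (J31, J32, J33).

3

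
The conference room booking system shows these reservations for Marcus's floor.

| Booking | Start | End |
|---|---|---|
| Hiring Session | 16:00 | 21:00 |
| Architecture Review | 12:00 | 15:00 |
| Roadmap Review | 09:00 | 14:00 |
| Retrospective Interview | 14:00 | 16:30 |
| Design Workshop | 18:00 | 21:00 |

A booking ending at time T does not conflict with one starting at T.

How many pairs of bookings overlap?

4

Check each pair: they overlap iff neither finishes before the other starts.
Sorted by start: Roadmap Review, Architecture Review, Retrospective Interview, Hiring Session, Design Workshop.
Architecture Review starts before Roadmap Review ends → Roadmap Review and Architecture Review overlap.
Retrospective Interview starts exactly when Roadmap Review ends (back-to-back, no overlap) — done with Roadmap Review.
Retrospective Interview starts before Architecture Review ends → Architecture Review and Retrospective Interview overlap.
Hiring Session starts after Architecture Review ends — done with Architecture Review.
Hiring Session starts before Retrospective Interview ends → Retrospective Interview and Hiring Session overlap.
Design Workshop starts after Retrospective Interview ends.
Design Workshop starts before Hiring Session ends → Hiring Session and Design Workshop overlap.
Overlapping pairs: Architecture Review & Retrospective Interview, Architecture Review & Roadmap Review, Design Workshop & Hiring Session, Hiring Session & Retrospective Interview — 4 in total.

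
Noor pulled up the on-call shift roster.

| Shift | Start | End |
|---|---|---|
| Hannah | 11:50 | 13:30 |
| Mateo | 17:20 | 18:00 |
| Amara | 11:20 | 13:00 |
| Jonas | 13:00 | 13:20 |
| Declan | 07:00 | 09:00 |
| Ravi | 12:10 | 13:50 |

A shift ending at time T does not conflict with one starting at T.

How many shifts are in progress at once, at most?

3

Walk through starts and ends in time order (an end at T is processed before a start at T):
07:00 start Declan → 1
09:00 end Declan → 0
11:20 start Amara → 1
11:50 start Hannah → 2
12:10 start Ravi → 3
13:00 end Amara → 2
13:00 start Jonas → 3
13:20 end Jonas → 2
13:30 end Hannah → 1
13:50 end Ravi → 0
17:20 start Mateo → 1
18:00 end Mateo → 0
Peak is 3, at 12:10 (Amara, Hannah, Ravi).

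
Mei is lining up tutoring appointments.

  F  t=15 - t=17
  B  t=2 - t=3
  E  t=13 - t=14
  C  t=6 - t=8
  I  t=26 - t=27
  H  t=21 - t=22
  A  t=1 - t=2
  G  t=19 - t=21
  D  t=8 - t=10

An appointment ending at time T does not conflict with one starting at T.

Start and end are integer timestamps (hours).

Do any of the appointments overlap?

Sorted by start: A, B, C, D, E, F, G, H, I.
B starts exactly when A ends (back-to-back, no overlap) — done with A.
C starts after B ends — done with B.
D starts exactly when C ends (back-to-back, no overlap) — done with C.
E starts after D ends — done with D.
F starts after E ends — done with E.
G starts after F ends — done with F.
H starts exactly when G ends (back-to-back, no overlap) — done with G.
I starts after H ends.
Every pair is clear; the schedule has no overlaps.

No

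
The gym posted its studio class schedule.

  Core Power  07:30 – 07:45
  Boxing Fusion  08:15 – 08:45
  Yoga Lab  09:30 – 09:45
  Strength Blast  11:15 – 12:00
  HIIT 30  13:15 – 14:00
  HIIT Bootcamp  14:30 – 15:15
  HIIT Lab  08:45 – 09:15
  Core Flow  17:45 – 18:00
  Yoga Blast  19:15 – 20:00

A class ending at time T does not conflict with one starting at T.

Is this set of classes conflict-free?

Yes

Sorted by start: Core Power, Boxing Fusion, HIIT Lab, Yoga Lab, Strength Blast, HIIT 30, HIIT Bootcamp, Core Flow, Yoga Blast.
Boxing Fusion starts after Core Power ends — done with Core Power.
HIIT Lab starts exactly when Boxing Fusion ends (back-to-back, no overlap) — done with Boxing Fusion.
Yoga Lab starts after HIIT Lab ends — done with HIIT Lab.
Strength Blast starts after Yoga Lab ends — done with Yoga Lab.
HIIT 30 starts after Strength Blast ends — done with Strength Blast.
HIIT Bootcamp starts after HIIT 30 ends — done with HIIT 30.
Core Flow starts after HIIT Bootcamp ends — done with HIIT Bootcamp.
Yoga Blast starts after Core Flow ends.
Every pair is clear; the schedule has no overlaps.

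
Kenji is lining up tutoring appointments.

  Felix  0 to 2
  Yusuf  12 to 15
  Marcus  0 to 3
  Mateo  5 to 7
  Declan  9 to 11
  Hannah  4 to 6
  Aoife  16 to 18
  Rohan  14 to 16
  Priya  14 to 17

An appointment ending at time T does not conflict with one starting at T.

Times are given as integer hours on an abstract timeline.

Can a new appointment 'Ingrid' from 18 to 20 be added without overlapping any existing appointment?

Marcus: ends 3 at or before Ingrid starts 18 → clear.
Felix: ends 2 at or before Ingrid starts 18 → clear.
Hannah: ends 6 at or before Ingrid starts 18 → clear.
Mateo: ends 7 at or before Ingrid starts 18 → clear.
Declan: ends 11 at or before Ingrid starts 18 → clear.
Yusuf: ends 15 at or before Ingrid starts 18 → clear.
Priya: ends 17 at or before Ingrid starts 18 → clear.
Rohan: ends 16 at or before Ingrid starts 18 → clear.
Aoife: ends 18 at or before Ingrid starts 18 → clear.

Yes — the slot is free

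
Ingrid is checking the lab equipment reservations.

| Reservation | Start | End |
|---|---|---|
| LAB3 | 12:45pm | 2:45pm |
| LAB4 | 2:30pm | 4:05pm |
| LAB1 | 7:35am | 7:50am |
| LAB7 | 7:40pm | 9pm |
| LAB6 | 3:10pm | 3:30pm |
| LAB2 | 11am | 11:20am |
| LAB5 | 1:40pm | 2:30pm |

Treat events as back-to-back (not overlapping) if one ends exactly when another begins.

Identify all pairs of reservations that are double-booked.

Check each pair: they overlap iff neither finishes before the other starts.
Sorted by start: LAB1, LAB2, LAB3, LAB5, LAB4, LAB6, LAB7.
LAB2 starts after LAB1 ends — done with LAB1.
LAB3 starts after LAB2 ends — done with LAB2.
LAB5 starts before LAB3 ends → LAB3 and LAB5 overlap.
LAB4 starts before LAB3 ends → LAB3 and LAB4 overlap.
LAB6 starts after LAB3 ends — done with LAB3.
LAB4 starts exactly when LAB5 ends (back-to-back, no overlap) — done with LAB5.
LAB6 starts before LAB4 ends → LAB4 and LAB6 overlap.
LAB7 starts after LAB4 ends.
LAB7 starts after LAB6 ends.

LAB3 & LAB4, LAB3 & LAB5, LAB4 & LAB6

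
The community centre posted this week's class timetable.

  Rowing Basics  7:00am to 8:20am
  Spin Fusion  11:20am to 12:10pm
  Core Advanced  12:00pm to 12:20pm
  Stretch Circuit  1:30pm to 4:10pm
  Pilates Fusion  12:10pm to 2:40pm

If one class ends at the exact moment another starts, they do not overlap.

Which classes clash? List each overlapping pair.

Core Advanced & Pilates Fusion, Core Advanced & Spin Fusion, Pilates Fusion & Stretch Circuit

Sorted by start: Rowing Basics, Spin Fusion, Core Advanced, Pilates Fusion, Stretch Circuit.
Spin Fusion starts after Rowing Basics ends; Rowing Basics is clear from here.
Core Advanced starts before Spin Fusion ends → Spin Fusion and Core Advanced overlap.
Pilates Fusion starts exactly when Spin Fusion ends (back-to-back, no overlap); Spin Fusion is clear from here.
Pilates Fusion starts before Core Advanced ends → Core Advanced and Pilates Fusion overlap.
Stretch Circuit starts after Core Advanced ends.
Stretch Circuit starts before Pilates Fusion ends → Pilates Fusion and Stretch Circuit overlap.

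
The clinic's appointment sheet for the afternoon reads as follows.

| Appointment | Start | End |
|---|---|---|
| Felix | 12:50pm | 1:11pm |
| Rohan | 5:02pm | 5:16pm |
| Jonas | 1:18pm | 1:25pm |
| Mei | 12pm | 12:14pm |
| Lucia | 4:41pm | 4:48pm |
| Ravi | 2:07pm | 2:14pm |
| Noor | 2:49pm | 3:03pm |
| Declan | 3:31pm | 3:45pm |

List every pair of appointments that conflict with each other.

none

Sorted by start: Mei, Felix, Jonas, Ravi, Noor, Declan, Lucia, Rohan.
Felix starts after Mei ends; Mei is clear from here.
Jonas starts after Felix ends; Felix is clear from here.
Ravi starts after Jonas ends; Jonas is clear from here.
Noor starts after Ravi ends; Ravi is clear from here.
Declan starts after Noor ends; Noor is clear from here.
Lucia starts after Declan ends; Declan is clear from here.
Rohan starts after Lucia ends.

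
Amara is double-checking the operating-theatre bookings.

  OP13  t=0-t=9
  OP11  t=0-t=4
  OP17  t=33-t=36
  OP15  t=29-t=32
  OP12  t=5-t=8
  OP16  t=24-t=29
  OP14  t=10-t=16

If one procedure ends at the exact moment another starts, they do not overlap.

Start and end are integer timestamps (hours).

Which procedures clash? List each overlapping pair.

Sorted by start: OP11, OP13, OP12, OP14, OP16, OP15, OP17.
OP13 starts before OP11 ends → OP11 and OP13 overlap.
OP12 starts after OP11 ends; OP11 is clear from here.
OP12 starts before OP13 ends → OP13 and OP12 overlap.
OP14 starts after OP13 ends; OP13 is clear from here.
OP14 starts after OP12 ends; OP12 is clear from here.
OP16 starts after OP14 ends; OP14 is clear from here.
OP15 starts exactly when OP16 ends (back-to-back, no overlap); OP16 is clear from here.
OP17 starts after OP15 ends.

OP11 & OP13, OP12 & OP13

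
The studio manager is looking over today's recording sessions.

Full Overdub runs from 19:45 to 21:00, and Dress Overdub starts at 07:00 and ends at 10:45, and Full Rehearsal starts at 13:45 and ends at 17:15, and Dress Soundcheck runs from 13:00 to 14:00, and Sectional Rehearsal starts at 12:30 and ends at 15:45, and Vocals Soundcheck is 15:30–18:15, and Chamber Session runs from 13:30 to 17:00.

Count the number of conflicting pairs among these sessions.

Two intervals overlap when each starts before the other ends.
Sorted by start: Dress Overdub, Sectional Rehearsal, Dress Soundcheck, Chamber Session, Full Rehearsal, Vocals Soundcheck, Full Overdub.
Sectional Rehearsal starts after Dress Overdub ends, so nothing later overlaps Dress Overdub either.
Dress Soundcheck starts before Sectional Rehearsal ends → Sectional Rehearsal and Dress Soundcheck overlap.
Chamber Session starts before Sectional Rehearsal ends → Sectional Rehearsal and Chamber Session overlap.
Full Rehearsal starts before Sectional Rehearsal ends → Sectional Rehearsal and Full Rehearsal overlap.
Vocals Soundcheck starts before Sectional Rehearsal ends → Sectional Rehearsal and Vocals Soundcheck overlap.
Full Overdub starts after Sectional Rehearsal ends.
Chamber Session starts before Dress Soundcheck ends → Dress Soundcheck and Chamber Session overlap.
Full Rehearsal starts before Dress Soundcheck ends → Dress Soundcheck and Full Rehearsal overlap.
Vocals Soundcheck starts after Dress Soundcheck ends, so nothing later overlaps Dress Soundcheck either.
Full Rehearsal starts before Chamber Session ends → Chamber Session and Full Rehearsal overlap.
Vocals Soundcheck starts before Chamber Session ends → Chamber Session and Vocals Soundcheck overlap.
Full Overdub starts after Chamber Session ends.
Vocals Soundcheck starts before Full Rehearsal ends → Full Rehearsal and Vocals Soundcheck overlap.
Full Overdub starts after Full Rehearsal ends.
Full Overdub starts after Vocals Soundcheck ends.
Overlapping pairs: Chamber Session & Dress Soundcheck, Chamber Session & Full Rehearsal, Chamber Session & Sectional Rehearsal, Chamber Session & Vocals Soundcheck, Dress Soundcheck & Full Rehearsal, Dress Soundcheck & Sectional Rehearsal, Full Rehearsal & Sectional Rehearsal, Full Rehearsal & Vocals Soundcheck, Sectional Rehearsal & Vocals Soundcheck — 9 in total.

9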